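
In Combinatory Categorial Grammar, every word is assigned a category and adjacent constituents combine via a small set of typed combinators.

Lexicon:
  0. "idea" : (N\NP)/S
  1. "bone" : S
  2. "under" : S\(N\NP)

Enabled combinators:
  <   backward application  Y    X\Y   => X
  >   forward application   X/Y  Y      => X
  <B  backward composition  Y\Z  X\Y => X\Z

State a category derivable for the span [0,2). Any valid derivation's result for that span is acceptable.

N\NP

[0,3] S   <
  [0,2] N\NP   >
    [0,1] "idea" : (N\NP)/S
    [1,2] "bone" : S
  [2,3] "under" : S\(N\NP)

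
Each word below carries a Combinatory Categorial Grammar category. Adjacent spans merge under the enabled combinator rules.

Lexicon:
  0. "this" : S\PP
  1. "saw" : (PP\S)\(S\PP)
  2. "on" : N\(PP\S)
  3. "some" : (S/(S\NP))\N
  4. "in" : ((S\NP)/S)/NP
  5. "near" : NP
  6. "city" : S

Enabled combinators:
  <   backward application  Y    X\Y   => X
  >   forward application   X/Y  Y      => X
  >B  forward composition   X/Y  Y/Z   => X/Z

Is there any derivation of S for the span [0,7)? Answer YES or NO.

[0,7] S   >
  [0,4] S/(S\NP)   <
    [0,3] N   <
      [0,2] PP\S   <
        [0,1] "this" : S\PP
        [1,2] "saw" : (PP\S)\(S\PP)
      [2,3] "on" : N\(PP\S)
    [3,4] "some" : (S/(S\NP))\N
  [4,7] S\NP   >
    [4,6] (S\NP)/S   >
      [4,5] "in" : ((S\NP)/S)/NP
      [5,6] "near" : NP
    [6,7] "city" : S

YES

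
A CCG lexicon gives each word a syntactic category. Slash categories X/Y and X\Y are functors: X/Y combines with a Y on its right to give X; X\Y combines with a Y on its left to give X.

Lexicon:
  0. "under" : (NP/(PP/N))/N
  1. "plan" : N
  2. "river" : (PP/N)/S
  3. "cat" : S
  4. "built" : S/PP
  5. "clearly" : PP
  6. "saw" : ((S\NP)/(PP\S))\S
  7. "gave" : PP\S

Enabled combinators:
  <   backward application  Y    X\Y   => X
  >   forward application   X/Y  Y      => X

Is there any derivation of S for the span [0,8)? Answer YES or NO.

YES

[0,8] S   <
  [0,4] NP   >
    [0,2] NP/(PP/N)   >
      [0,1] "under" : (NP/(PP/N))/N
      [1,2] "plan" : N
    [2,4] PP/N   >
      [2,3] "river" : (PP/N)/S
      [3,4] "cat" : S
  [4,8] S\NP   >
    [4,7] (S\NP)/(PP\S)   <
      [4,6] S   >
        [4,5] "built" : S/PP
        [5,6] "clearly" : PP
      [6,7] "saw" : ((S\NP)/(PP\S))\S
    [7,8] "gave" : PP\S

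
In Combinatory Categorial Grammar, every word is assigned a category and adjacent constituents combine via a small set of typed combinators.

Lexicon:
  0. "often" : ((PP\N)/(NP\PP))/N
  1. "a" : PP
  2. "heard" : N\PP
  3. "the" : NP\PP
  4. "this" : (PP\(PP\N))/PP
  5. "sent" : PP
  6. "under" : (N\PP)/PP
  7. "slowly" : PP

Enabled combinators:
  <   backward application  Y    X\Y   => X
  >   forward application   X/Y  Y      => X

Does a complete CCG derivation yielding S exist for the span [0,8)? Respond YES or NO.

NO

((PP\N)/(NP\PP))/N PP N\PP NP\PP (PP\(PP\N))/PP PP (N\PP)/PP PP
CKY chart[0,8] = {N}; S ∉ chart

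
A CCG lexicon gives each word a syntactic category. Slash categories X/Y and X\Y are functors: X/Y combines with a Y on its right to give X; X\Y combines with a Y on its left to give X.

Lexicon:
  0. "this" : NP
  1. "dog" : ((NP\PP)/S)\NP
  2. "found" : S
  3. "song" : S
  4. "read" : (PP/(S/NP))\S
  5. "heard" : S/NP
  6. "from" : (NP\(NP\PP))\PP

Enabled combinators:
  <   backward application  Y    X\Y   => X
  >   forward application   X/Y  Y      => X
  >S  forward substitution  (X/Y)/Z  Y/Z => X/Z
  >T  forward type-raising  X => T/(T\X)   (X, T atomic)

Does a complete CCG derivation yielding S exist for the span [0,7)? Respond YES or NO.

NO

NP ((NP\PP)/S)\NP S S (PP/(S/NP))\S S/NP (NP\(NP\PP))\PP
CKY chart[0,7] = {N/(N\NP), NP, NP/(NP\NP), PP/(PP\NP), S/(S\NP)}; S ∉ chart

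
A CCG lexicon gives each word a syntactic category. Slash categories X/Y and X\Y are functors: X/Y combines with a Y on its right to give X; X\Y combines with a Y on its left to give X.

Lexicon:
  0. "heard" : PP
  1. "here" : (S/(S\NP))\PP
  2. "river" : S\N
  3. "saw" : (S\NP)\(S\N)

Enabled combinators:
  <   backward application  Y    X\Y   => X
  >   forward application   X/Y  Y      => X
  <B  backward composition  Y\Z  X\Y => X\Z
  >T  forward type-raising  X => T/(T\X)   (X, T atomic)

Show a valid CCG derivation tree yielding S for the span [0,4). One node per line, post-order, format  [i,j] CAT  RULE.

[0,4] S   >
  [0,2] S/(S\NP)   <
    [0,1] "heard" : PP
    [1,2] "here" : (S/(S\NP))\PP
  [2,4] S\NP   <
    [2,3] "river" : S\N
    [3,4] "saw" : (S\NP)\(S\N)

[0,1] PP  lex  "heard"
[1,2] (S/(S\NP))\PP  lex  "here"
[0,2] S/(S\NP)  <  k=1
[2,3] S\N  lex  "river"
[3,4] (S\NP)\(S\N)  lex  "saw"
[2,4] S\NP  <  k=3
[0,4] S  >  k=2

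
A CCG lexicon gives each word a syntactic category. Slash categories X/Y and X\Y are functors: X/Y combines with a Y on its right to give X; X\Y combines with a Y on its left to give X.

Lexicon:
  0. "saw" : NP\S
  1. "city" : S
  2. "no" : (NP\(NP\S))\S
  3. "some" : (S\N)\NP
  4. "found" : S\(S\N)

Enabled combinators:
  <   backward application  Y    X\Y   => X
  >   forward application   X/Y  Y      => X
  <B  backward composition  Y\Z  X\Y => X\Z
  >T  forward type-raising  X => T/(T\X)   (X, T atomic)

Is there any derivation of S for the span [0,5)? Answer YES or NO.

YES

[0,5] S   <
  [0,4] S\N   <
    [0,3] NP   <
      [0,1] "saw" : NP\S
      [1,3] NP\(NP\S)   <
        [1,2] "city" : S
        [2,3] "no" : (NP\(NP\S))\S
    [3,4] "some" : (S\N)\NP
  [4,5] "found" : S\(S\N)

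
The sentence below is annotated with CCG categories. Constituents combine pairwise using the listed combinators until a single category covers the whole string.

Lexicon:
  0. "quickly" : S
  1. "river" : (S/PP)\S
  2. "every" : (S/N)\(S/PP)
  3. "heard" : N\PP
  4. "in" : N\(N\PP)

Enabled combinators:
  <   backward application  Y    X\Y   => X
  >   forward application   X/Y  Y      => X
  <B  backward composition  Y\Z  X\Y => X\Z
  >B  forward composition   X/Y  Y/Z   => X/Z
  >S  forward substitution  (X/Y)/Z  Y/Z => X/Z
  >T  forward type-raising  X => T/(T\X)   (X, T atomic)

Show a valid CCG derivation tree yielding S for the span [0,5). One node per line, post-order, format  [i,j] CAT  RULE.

[0,1] S  lex  "quickly"
[1,2] (S/PP)\S  lex  "river"
[0,2] S/PP  <  k=1
[2,3] (S/N)\(S/PP)  lex  "every"
[0,3] S/N  <  k=2
[3,4] N\PP  lex  "heard"
[4,5] N\(N\PP)  lex  "in"
[3,5] N  <  k=4
[0,5] S  >  k=3

[0,5] S   >
  [0,3] S/N   <
    [0,2] S/PP   <
      [0,1] "quickly" : S
      [1,2] "river" : (S/PP)\S
    [2,3] "every" : (S/N)\(S/PP)
  [3,5] N   <
    [3,4] "heard" : N\PP
    [4,5] "in" : N\(N\PP)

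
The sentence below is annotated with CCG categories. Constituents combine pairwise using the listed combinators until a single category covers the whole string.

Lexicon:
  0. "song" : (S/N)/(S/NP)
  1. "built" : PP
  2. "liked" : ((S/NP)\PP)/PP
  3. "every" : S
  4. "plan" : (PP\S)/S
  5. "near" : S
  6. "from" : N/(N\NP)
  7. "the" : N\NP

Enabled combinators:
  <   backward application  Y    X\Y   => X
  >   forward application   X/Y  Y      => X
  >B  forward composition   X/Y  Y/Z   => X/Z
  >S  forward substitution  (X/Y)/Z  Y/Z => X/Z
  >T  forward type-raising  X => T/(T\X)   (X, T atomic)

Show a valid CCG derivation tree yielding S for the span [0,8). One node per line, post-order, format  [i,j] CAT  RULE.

[0,1] (S/N)/(S/NP)  lex  "song"
[1,2] PP  lex  "built"
[2,3] ((S/NP)\PP)/PP  lex  "liked"
[3,4] S  lex  "every"
[4,5] (PP\S)/S  lex  "plan"
[5,6] S  lex  "near"
[4,6] PP\S  >  k=5
[3,6] PP  <  k=4
[2,6] (S/NP)\PP  >  k=3
[1,6] S/NP  <  k=2
[0,6] S/N  >  k=1
[6,7] N/(N\NP)  lex  "from"
[7,8] N\NP  lex  "the"
[6,8] N  >  k=7
[0,8] S  >  k=6

[0,8] S   >
  [0,6] S/N   >
    [0,1] "song" : (S/N)/(S/NP)
    [1,6] S/NP   <
      [1,2] "built" : PP
      [2,6] (S/NP)\PP   >
        [2,3] "liked" : ((S/NP)\PP)/PP
        [3,6] PP   <
          [3,4] "every" : S
          [4,6] PP\S   >
            [4,5] "plan" : (PP\S)/S
            [5,6] "near" : S
  [6,8] N   >
    [6,7] "from" : N/(N\NP)
    [7,8] "the" : N\NP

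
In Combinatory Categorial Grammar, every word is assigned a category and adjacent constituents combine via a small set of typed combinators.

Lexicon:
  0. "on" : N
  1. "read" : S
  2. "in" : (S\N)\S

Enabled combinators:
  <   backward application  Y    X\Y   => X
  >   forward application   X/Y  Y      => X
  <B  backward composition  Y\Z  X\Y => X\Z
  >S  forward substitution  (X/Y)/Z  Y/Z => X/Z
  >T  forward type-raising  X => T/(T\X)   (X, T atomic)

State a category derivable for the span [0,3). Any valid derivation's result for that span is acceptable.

S

[0,3] S   <
  [0,1] "on" : N
  [1,3] S\N   <
    [1,2] "read" : S
    [2,3] "in" : (S\N)\S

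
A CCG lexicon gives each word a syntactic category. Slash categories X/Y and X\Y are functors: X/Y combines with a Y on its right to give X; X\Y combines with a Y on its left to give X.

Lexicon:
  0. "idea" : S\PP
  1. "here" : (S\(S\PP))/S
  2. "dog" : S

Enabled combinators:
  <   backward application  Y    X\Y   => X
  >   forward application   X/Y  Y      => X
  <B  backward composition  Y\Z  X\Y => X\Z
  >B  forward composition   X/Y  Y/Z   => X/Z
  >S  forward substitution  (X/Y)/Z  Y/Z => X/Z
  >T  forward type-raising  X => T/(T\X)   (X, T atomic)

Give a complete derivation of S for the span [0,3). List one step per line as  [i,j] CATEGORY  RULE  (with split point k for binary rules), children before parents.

[0,1] S\PP  lex  "idea"
[1,2] (S\(S\PP))/S  lex  "here"
[2,3] S  lex  "dog"
[1,3] S\(S\PP)  >  k=2
[0,3] S  <  k=1

[0,3] S   <
  [0,1] "idea" : S\PP
  [1,3] S\(S\PP)   >
    [1,2] "here" : (S\(S\PP))/S
    [2,3] "dog" : S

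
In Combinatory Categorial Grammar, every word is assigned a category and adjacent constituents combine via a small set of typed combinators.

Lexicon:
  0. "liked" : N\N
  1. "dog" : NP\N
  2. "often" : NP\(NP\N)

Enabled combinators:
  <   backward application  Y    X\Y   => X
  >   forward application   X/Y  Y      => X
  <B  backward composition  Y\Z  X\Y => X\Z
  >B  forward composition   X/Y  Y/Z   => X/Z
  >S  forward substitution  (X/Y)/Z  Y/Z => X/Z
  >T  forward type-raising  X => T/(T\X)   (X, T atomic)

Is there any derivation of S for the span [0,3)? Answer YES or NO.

NO

N\N NP\N NP\(NP\N)
CKY chart[0,3] = {N/(N\NP), NP, NP/(NP\NP), PP/(PP\NP), S/(S\NP)}; S ∉ chart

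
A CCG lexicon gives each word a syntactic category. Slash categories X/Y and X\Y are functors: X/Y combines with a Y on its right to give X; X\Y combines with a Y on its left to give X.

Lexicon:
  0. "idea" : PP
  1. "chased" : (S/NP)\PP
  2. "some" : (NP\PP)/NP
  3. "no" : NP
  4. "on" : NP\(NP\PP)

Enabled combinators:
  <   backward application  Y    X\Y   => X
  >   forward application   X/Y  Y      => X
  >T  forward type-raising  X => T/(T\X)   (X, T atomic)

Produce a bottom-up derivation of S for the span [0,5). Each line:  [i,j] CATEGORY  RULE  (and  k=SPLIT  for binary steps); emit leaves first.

[0,5] S   >
  [0,2] S/NP   <
    [0,1] "idea" : PP
    [1,2] "chased" : (S/NP)\PP
  [2,5] NP   <
    [2,4] NP\PP   >
      [2,3] "some" : (NP\PP)/NP
      [3,4] "no" : NP
    [4,5] "on" : NP\(NP\PP)

[0,1] PP  lex  "idea"
[1,2] (S/NP)\PP  lex  "chased"
[0,2] S/NP  <  k=1
[2,3] (NP\PP)/NP  lex  "some"
[3,4] NP  lex  "no"
[2,4] NP\PP  >  k=3
[4,5] NP\(NP\PP)  lex  "on"
[2,5] NP  <  k=4
[0,5] S  >  k=2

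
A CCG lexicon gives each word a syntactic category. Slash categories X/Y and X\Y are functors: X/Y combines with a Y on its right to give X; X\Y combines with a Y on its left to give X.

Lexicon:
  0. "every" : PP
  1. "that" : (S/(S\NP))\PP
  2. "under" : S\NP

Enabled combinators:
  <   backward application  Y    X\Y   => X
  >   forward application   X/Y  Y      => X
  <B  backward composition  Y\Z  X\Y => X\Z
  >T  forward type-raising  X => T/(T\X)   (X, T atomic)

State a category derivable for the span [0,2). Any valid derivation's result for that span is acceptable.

S/(S\NP)

[0,3] S   >
  [0,2] S/(S\NP)   <
    [0,1] "every" : PP
    [1,2] "that" : (S/(S\NP))\PP
  [2,3] "under" : S\NP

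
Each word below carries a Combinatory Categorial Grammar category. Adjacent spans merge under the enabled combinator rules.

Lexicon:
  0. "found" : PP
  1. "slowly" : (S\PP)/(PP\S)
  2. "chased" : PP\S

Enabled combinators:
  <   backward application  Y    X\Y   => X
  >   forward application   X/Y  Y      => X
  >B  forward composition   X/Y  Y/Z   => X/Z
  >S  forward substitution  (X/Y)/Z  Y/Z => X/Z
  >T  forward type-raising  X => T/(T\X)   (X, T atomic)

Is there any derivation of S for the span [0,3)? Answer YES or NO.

YES

[0,3] S   <
  [0,1] "found" : PP
  [1,3] S\PP   >
    [1,2] "slowly" : (S\PP)/(PP\S)
    [2,3] "chased" : PP\S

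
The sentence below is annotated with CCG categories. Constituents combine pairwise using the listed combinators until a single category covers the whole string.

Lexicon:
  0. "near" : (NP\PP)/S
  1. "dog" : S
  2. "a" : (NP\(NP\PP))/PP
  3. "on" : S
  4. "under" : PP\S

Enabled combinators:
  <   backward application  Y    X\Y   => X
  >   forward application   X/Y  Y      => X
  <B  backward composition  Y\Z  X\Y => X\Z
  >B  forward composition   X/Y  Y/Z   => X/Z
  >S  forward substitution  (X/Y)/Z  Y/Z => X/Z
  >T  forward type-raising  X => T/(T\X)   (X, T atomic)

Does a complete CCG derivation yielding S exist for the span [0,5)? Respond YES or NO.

(NP\PP)/S S (NP\(NP\PP))/PP S PP\S
CKY chart[0,5] = {N/(N\NP), NP, NP/(NP\NP), PP/(PP\NP), S/(S\NP)}; S ∉ chart

NO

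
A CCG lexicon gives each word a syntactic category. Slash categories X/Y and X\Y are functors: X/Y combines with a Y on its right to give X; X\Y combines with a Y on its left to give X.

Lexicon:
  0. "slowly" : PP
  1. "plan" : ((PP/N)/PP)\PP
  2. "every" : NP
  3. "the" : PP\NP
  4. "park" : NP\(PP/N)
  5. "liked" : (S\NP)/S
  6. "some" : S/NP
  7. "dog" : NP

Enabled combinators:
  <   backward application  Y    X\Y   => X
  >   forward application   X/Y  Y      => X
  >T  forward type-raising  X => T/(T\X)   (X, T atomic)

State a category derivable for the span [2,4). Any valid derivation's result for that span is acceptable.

PP

[0,8] S   <
  [0,5] NP   <
    [0,4] PP/N   >
      [0,2] (PP/N)/PP   <
        [0,1] "slowly" : PP
        [1,2] "plan" : ((PP/N)/PP)\PP
      [2,4] PP   <
        [2,3] "every" : NP
        [3,4] "the" : PP\NP
    [4,5] "park" : NP\(PP/N)
  [5,8] S\NP   >
    [5,6] "liked" : (S\NP)/S
    [6,8] S   >
      [6,7] "some" : S/NP
      [7,8] "dog" : NP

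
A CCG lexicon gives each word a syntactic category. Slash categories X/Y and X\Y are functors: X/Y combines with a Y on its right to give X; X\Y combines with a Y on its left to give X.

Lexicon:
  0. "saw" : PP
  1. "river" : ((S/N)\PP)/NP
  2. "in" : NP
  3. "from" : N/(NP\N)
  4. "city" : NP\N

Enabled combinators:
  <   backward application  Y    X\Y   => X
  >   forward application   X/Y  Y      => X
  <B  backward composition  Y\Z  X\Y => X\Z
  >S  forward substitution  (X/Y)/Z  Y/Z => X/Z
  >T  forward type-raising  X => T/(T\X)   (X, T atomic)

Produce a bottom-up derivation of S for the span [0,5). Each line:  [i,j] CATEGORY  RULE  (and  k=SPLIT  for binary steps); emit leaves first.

[0,1] PP  lex  "saw"
[1,2] ((S/N)\PP)/NP  lex  "river"
[2,3] NP  lex  "in"
[1,3] (S/N)\PP  >  k=2
[0,3] S/N  <  k=1
[3,4] N/(NP\N)  lex  "from"
[4,5] NP\N  lex  "city"
[3,5] N  >  k=4
[0,5] S  >  k=3

[0,5] S   >
  [0,3] S/N   <
    [0,1] "saw" : PP
    [1,3] (S/N)\PP   >
      [1,2] "river" : ((S/N)\PP)/NP
      [2,3] "in" : NP
  [3,5] N   >
    [3,4] "from" : N/(NP\N)
    [4,5] "city" : NP\N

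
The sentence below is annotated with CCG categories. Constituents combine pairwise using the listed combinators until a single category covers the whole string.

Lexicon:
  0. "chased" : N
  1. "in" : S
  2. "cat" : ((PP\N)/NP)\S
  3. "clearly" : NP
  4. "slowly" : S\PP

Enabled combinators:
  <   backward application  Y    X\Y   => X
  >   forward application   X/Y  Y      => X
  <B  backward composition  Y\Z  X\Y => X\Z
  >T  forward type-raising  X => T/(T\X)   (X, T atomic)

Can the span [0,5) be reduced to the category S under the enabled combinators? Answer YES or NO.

[0,5] S   <
  [0,4] PP   <
    [0,1] "chased" : N
    [1,4] PP\N   >
      [1,3] (PP\N)/NP   <
        [1,2] "in" : S
        [2,3] "cat" : ((PP\N)/NP)\S
      [3,4] "clearly" : NP
  [4,5] "slowly" : S\PP

YES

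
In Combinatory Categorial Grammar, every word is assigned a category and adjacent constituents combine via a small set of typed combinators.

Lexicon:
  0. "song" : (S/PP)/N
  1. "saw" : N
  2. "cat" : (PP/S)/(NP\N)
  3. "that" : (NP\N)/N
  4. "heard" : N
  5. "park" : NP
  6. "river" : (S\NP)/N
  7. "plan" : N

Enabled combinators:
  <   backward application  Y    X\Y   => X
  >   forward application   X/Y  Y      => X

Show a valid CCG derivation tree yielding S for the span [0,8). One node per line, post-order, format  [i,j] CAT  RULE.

[0,8] S   >
  [0,2] S/PP   >
    [0,1] "song" : (S/PP)/N
    [1,2] "saw" : N
  [2,8] PP   >
    [2,5] PP/S   >
      [2,3] "cat" : (PP/S)/(NP\N)
      [3,5] NP\N   >
        [3,4] "that" : (NP\N)/N
        [4,5] "heard" : N
    [5,8] S   <
      [5,6] "park" : NP
      [6,8] S\NP   >
        [6,7] "river" : (S\NP)/N
        [7,8] "plan" : N

[0,1] (S/PP)/N  lex  "song"
[1,2] N  lex  "saw"
[0,2] S/PP  >  k=1
[2,3] (PP/S)/(NP\N)  lex  "cat"
[3,4] (NP\N)/N  lex  "that"
[4,5] N  lex  "heard"
[3,5] NP\N  >  k=4
[2,5] PP/S  >  k=3
[5,6] NP  lex  "park"
[6,7] (S\NP)/N  lex  "river"
[7,8] N  lex  "plan"
[6,8] S\NP  >  k=7
[5,8] S  <  k=6
[2,8] PP  >  k=5
[0,8] S  >  k=2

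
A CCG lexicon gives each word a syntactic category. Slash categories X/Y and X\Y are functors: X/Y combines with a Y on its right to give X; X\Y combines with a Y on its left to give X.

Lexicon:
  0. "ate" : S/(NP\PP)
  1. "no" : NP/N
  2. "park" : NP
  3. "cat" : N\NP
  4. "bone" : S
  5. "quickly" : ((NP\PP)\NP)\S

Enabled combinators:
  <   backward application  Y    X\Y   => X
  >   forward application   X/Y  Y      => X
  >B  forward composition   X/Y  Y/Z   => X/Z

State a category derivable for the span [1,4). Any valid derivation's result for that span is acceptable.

NP

[0,6] S   >
  [0,1] "ate" : S/(NP\PP)
  [1,6] NP\PP   <
    [1,4] NP   >
      [1,2] "no" : NP/N
      [2,4] N   <
        [2,3] "park" : NP
        [3,4] "cat" : N\NP
    [4,6] (NP\PP)\NP   <
      [4,5] "bone" : S
      [5,6] "quickly" : ((NP\PP)\NP)\S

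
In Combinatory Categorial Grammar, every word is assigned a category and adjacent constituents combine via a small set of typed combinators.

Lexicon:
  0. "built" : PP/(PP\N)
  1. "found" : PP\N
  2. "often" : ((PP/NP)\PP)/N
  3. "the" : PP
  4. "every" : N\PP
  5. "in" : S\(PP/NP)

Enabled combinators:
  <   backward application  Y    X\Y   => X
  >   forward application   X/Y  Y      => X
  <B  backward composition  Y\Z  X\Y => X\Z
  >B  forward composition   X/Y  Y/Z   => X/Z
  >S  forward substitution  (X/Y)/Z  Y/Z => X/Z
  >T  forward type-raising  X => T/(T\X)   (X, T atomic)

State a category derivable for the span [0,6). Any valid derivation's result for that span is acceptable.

S

[0,6] S   <
  [0,2] PP   >
    [0,1] "built" : PP/(PP\N)
    [1,2] "found" : PP\N
  [2,6] S\PP   <B
    [2,5] (PP/NP)\PP   >
      [2,3] "often" : ((PP/NP)\PP)/N
      [3,5] N   <
        [3,4] "the" : PP
        [4,5] "every" : N\PP
    [5,6] "in" : S\(PP/NP)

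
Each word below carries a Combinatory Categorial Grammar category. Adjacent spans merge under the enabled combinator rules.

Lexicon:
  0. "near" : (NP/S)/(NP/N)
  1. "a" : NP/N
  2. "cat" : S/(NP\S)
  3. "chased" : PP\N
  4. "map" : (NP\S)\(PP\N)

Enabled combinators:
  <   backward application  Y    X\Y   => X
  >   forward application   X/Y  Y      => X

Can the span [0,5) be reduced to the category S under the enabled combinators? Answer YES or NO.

(NP/S)/(NP/N) NP/N S/(NP\S) PP\N (NP\S)\(PP\N)
CKY chart[0,5] = {NP}; S ∉ chart

NO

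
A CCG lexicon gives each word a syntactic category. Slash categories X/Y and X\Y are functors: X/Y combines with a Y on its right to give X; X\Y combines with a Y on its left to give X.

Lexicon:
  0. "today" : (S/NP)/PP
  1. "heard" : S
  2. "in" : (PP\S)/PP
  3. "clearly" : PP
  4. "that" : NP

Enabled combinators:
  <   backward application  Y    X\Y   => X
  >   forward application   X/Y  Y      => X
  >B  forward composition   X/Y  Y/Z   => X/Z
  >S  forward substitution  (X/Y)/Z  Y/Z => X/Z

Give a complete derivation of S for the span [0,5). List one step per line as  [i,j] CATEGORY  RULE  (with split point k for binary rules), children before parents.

[0,5] S   >
  [0,4] S/NP   >
    [0,1] "today" : (S/NP)/PP
    [1,4] PP   <
      [1,2] "heard" : S
      [2,4] PP\S   >
        [2,3] "in" : (PP\S)/PP
        [3,4] "clearly" : PP
  [4,5] "that" : NP

[0,1] (S/NP)/PP  lex  "today"
[1,2] S  lex  "heard"
[2,3] (PP\S)/PP  lex  "in"
[3,4] PP  lex  "clearly"
[2,4] PP\S  >  k=3
[1,4] PP  <  k=2
[0,4] S/NP  >  k=1
[4,5] NP  lex  "that"
[0,5] S  >  k=4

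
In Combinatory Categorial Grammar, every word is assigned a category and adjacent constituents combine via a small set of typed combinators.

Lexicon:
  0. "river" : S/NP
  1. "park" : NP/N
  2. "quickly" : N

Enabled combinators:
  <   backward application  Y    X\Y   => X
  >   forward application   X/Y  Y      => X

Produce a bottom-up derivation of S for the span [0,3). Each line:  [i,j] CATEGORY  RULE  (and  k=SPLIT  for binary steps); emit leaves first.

[0,1] S/NP  lex  "river"
[1,2] NP/N  lex  "park"
[2,3] N  lex  "quickly"
[1,3] NP  >  k=2
[0,3] S  >  k=1

[0,3] S   >
  [0,1] "river" : S/NP
  [1,3] NP   >
    [1,2] "park" : NP/N
    [2,3] "quickly" : N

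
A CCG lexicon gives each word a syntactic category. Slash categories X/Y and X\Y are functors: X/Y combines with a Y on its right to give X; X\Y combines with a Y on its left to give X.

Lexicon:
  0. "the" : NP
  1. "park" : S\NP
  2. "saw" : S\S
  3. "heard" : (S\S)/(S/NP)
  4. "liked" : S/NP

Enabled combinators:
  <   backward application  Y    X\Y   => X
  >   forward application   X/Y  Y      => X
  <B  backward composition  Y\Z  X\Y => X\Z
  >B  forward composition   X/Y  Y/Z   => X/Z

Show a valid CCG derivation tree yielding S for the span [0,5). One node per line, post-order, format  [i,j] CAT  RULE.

[0,1] NP  lex  "the"
[1,2] S\NP  lex  "park"
[2,3] S\S  lex  "saw"
[3,4] (S\S)/(S/NP)  lex  "heard"
[4,5] S/NP  lex  "liked"
[3,5] S\S  >  k=4
[2,5] S\S  <B  k=3
[1,5] S\NP  <B  k=2
[0,5] S  <  k=1

[0,5] S   <
  [0,1] "the" : NP
  [1,5] S\NP   <B
    [1,2] "park" : S\NP
    [2,5] S\S   <B
      [2,3] "saw" : S\S
      [3,5] S\S   >
        [3,4] "heard" : (S\S)/(S/NP)
        [4,5] "liked" : S/NP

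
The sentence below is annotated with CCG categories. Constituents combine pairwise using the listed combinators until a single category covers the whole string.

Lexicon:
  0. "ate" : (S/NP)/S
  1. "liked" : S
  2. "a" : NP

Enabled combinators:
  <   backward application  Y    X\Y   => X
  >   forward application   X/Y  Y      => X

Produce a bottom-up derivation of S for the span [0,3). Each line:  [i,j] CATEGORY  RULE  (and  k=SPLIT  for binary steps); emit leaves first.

[0,1] (S/NP)/S  lex  "ate"
[1,2] S  lex  "liked"
[0,2] S/NP  >  k=1
[2,3] NP  lex  "a"
[0,3] S  >  k=2

[0,3] S   >
  [0,2] S/NP   >
    [0,1] "ate" : (S/NP)/S
    [1,2] "liked" : S
  [2,3] "a" : NP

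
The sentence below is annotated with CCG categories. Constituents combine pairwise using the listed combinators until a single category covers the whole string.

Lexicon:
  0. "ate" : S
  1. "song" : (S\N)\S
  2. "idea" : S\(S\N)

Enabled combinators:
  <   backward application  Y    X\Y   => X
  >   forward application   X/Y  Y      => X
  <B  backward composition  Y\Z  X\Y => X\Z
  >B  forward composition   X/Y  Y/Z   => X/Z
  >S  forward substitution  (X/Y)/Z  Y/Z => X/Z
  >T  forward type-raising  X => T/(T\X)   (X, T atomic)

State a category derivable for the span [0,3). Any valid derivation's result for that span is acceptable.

S

[0,3] S   <
  [0,2] S\N   <
    [0,1] "ate" : S
    [1,2] "song" : (S\N)\S
  [2,3] "idea" : S\(S\N)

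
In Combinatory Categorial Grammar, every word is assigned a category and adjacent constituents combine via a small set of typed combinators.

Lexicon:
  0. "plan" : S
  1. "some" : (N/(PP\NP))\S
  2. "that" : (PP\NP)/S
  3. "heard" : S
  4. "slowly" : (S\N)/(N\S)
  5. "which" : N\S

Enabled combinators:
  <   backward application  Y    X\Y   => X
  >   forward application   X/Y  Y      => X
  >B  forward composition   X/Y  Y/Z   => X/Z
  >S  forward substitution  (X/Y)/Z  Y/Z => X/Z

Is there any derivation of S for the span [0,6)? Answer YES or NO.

[0,6] S   <
  [0,4] N   >
    [0,2] N/(PP\NP)   <
      [0,1] "plan" : S
      [1,2] "some" : (N/(PP\NP))\S
    [2,4] PP\NP   >
      [2,3] "that" : (PP\NP)/S
      [3,4] "heard" : S
  [4,6] S\N   >
    [4,5] "slowly" : (S\N)/(N\S)
    [5,6] "which" : N\S

YES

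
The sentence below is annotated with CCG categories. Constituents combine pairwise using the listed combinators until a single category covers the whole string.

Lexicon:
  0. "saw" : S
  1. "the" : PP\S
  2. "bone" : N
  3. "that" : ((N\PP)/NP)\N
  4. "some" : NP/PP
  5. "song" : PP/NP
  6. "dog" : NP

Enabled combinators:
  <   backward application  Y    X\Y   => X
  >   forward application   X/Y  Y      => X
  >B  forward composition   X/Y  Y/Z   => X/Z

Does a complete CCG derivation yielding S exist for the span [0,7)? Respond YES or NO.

NO

S PP\S N ((N\PP)/NP)\N NP/PP PP/NP NP
CKY chart[0,7] = {N}; S ∉ chart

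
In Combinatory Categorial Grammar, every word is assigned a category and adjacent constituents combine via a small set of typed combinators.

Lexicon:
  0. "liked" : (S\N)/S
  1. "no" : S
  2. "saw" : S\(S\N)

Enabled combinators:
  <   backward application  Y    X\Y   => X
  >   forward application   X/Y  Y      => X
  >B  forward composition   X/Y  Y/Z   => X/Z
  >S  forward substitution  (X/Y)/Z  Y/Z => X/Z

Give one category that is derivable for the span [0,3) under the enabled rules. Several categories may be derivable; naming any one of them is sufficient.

[0,3] S   <
  [0,2] S\N   >
    [0,1] "liked" : (S\N)/S
    [1,2] "no" : S
  [2,3] "saw" : S\(S\N)

S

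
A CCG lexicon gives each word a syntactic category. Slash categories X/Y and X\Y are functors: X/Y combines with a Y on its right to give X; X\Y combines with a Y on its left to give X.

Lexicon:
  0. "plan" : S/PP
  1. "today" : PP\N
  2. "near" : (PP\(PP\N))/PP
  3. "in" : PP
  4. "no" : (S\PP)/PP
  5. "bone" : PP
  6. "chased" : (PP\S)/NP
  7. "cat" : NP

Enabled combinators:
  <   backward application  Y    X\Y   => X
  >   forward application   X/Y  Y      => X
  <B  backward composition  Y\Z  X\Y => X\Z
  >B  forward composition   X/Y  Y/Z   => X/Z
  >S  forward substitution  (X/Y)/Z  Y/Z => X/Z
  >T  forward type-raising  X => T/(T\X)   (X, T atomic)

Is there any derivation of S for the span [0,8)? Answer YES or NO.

YES

[0,8] S   >
  [0,1] "plan" : S/PP
  [1,8] PP   <
    [1,2] "today" : PP\N
    [2,8] PP\(PP\N)   >
      [2,3] "near" : (PP\(PP\N))/PP
      [3,8] PP   <
        [3,6] S   >
          [3,4] S/(S\PP)   >T
            [3,4] "in" : PP
          [4,6] S\PP   >
            [4,5] "no" : (S\PP)/PP
            [5,6] "bone" : PP
        [6,8] PP\S   >
          [6,7] "chased" : (PP\S)/NP
          [7,8] "cat" : NP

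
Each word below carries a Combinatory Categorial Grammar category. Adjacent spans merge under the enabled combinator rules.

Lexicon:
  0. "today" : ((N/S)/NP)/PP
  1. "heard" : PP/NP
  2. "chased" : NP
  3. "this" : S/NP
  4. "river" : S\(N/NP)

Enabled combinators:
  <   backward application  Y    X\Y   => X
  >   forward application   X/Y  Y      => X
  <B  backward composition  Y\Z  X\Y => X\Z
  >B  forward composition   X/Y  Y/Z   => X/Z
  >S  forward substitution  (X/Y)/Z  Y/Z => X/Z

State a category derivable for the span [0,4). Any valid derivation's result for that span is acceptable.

[0,5] S   <
  [0,4] N/NP   >S
    [0,3] (N/S)/NP   >
      [0,1] "today" : ((N/S)/NP)/PP
      [1,3] PP   >
        [1,2] "heard" : PP/NP
        [2,3] "chased" : NP
    [3,4] "this" : S/NP
  [4,5] "river" : S\(N/NP)

N/NP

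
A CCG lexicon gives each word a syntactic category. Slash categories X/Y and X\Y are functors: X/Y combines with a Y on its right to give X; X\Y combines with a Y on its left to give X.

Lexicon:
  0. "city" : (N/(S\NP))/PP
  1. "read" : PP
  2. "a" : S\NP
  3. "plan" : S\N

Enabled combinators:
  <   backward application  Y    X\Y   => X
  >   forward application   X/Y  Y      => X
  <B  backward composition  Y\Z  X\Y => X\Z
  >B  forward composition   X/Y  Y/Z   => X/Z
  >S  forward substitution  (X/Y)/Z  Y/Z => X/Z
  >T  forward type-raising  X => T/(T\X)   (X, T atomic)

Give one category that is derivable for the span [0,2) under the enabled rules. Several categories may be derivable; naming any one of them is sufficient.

[0,4] S   <
  [0,3] N   >
    [0,2] N/(S\NP)   >
      [0,1] "city" : (N/(S\NP))/PP
      [1,2] "read" : PP
    [2,3] "a" : S\NP
  [3,4] "plan" : S\N

N/(S\NP)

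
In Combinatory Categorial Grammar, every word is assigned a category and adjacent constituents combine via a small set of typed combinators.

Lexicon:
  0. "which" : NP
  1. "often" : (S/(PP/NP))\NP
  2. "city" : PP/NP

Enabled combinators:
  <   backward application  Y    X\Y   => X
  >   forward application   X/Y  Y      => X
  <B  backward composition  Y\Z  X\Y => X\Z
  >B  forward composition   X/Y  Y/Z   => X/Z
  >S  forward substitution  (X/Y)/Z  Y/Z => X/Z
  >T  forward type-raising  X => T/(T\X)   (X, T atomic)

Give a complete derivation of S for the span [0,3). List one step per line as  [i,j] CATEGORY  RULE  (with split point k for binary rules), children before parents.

[0,3] S   >
  [0,2] S/(PP/NP)   <
    [0,1] "which" : NP
    [1,2] "often" : (S/(PP/NP))\NP
  [2,3] "city" : PP/NP

[0,1] NP  lex  "which"
[1,2] (S/(PP/NP))\NP  lex  "often"
[0,2] S/(PP/NP)  <  k=1
[2,3] PP/NP  lex  "city"
[0,3] S  >  k=2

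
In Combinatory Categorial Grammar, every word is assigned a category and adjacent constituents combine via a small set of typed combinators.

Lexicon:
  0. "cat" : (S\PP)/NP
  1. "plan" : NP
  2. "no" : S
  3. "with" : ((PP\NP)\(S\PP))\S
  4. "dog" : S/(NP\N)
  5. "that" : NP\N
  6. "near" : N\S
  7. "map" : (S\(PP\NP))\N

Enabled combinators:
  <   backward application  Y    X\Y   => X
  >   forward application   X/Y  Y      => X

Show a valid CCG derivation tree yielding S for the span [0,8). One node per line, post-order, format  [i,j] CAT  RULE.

[0,1] (S\PP)/NP  lex  "cat"
[1,2] NP  lex  "plan"
[0,2] S\PP  >  k=1
[2,3] S  lex  "no"
[3,4] ((PP\NP)\(S\PP))\S  lex  "with"
[2,4] (PP\NP)\(S\PP)  <  k=3
[0,4] PP\NP  <  k=2
[4,5] S/(NP\N)  lex  "dog"
[5,6] NP\N  lex  "that"
[4,6] S  >  k=5
[6,7] N\S  lex  "near"
[4,7] N  <  k=6
[7,8] (S\(PP\NP))\N  lex  "map"
[4,8] S\(PP\NP)  <  k=7
[0,8] S  <  k=4

[0,8] S   <
  [0,4] PP\NP   <
    [0,2] S\PP   >
      [0,1] "cat" : (S\PP)/NP
      [1,2] "plan" : NP
    [2,4] (PP\NP)\(S\PP)   <
      [2,3] "no" : S
      [3,4] "with" : ((PP\NP)\(S\PP))\S
  [4,8] S\(PP\NP)   <
    [4,7] N   <
      [4,6] S   >
        [4,5] "dog" : S/(NP\N)
        [5,6] "that" : NP\N
      [6,7] "near" : N\S
    [7,8] "map" : (S\(PP\NP))\N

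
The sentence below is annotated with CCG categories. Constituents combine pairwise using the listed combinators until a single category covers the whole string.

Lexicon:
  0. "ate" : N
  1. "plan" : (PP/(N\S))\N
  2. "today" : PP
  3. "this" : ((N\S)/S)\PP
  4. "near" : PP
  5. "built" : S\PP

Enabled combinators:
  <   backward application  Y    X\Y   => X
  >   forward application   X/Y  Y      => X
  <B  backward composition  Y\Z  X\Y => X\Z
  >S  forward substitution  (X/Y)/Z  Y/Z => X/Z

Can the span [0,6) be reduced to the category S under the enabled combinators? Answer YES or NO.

NO

N (PP/(N\S))\N PP ((N\S)/S)\PP PP S\PP
CKY chart[0,6] = {PP}; S ∉ chart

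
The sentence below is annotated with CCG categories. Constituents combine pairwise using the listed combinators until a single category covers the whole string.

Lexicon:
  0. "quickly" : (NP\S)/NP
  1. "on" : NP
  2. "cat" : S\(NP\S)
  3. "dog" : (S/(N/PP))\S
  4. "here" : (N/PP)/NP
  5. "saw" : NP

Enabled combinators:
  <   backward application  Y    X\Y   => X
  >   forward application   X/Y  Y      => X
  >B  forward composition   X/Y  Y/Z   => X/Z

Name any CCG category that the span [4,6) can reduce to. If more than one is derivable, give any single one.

N/PP

[0,6] S   >
  [0,4] S/(N/PP)   <
    [0,3] S   <
      [0,2] NP\S   >
        [0,1] "quickly" : (NP\S)/NP
        [1,2] "on" : NP
      [2,3] "cat" : S\(NP\S)
    [3,4] "dog" : (S/(N/PP))\S
  [4,6] N/PP   >
    [4,5] "here" : (N/PP)/NP
    [5,6] "saw" : NP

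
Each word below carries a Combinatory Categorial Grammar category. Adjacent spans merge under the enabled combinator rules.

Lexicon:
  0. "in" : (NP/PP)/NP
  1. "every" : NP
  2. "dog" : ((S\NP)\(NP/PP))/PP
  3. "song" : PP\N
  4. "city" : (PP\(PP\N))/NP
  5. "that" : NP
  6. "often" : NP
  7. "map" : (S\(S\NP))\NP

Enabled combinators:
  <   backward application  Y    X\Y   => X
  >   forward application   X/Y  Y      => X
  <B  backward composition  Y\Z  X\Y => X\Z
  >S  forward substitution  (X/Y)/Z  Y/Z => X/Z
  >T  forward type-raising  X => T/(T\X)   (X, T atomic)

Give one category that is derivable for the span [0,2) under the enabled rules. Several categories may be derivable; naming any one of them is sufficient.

NP/PP

[0,8] S   <
  [0,6] S\NP   <
    [0,2] NP/PP   >
      [0,1] "in" : (NP/PP)/NP
      [1,2] "every" : NP
    [2,6] (S\NP)\(NP/PP)   >
      [2,3] "dog" : ((S\NP)\(NP/PP))/PP
      [3,6] PP   <
        [3,4] "song" : PP\N
        [4,6] PP\(PP\N)   >
          [4,5] "city" : (PP\(PP\N))/NP
          [5,6] "that" : NP
  [6,8] S\(S\NP)   <
    [6,7] "often" : NP
    [7,8] "map" : (S\(S\NP))\NP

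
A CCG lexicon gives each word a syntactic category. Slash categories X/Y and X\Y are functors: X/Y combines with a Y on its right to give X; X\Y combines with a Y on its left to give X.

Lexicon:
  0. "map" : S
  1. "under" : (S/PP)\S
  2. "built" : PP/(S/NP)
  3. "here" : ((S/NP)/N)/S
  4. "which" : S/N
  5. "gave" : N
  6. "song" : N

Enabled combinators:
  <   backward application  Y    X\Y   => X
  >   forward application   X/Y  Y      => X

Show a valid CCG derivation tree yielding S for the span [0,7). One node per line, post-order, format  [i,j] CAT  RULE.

[0,1] S  lex  "map"
[1,2] (S/PP)\S  lex  "under"
[0,2] S/PP  <  k=1
[2,3] PP/(S/NP)  lex  "built"
[3,4] ((S/NP)/N)/S  lex  "here"
[4,5] S/N  lex  "which"
[5,6] N  lex  "gave"
[4,6] S  >  k=5
[3,6] (S/NP)/N  >  k=4
[6,7] N  lex  "song"
[3,7] S/NP  >  k=6
[2,7] PP  >  k=3
[0,7] S  >  k=2

[0,7] S   >
  [0,2] S/PP   <
    [0,1] "map" : S
    [1,2] "under" : (S/PP)\S
  [2,7] PP   >
    [2,3] "built" : PP/(S/NP)
    [3,7] S/NP   >
      [3,6] (S/NP)/N   >
        [3,4] "here" : ((S/NP)/N)/S
        [4,6] S   >
          [4,5] "which" : S/N
          [5,6] "gave" : N
      [6,7] "song" : N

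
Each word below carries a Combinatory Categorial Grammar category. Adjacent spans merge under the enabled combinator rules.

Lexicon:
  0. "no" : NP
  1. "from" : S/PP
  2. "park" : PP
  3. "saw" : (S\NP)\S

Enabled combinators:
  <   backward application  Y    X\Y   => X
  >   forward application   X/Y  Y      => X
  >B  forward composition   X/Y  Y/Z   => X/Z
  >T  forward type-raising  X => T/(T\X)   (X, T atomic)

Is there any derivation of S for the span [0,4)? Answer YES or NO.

YES

[0,4] S   >
  [0,1] S/(S\NP)   >T
    [0,1] "no" : NP
  [1,4] S\NP   <
    [1,3] S   >
      [1,2] "from" : S/PP
      [2,3] "park" : PP
    [3,4] "saw" : (S\NP)\S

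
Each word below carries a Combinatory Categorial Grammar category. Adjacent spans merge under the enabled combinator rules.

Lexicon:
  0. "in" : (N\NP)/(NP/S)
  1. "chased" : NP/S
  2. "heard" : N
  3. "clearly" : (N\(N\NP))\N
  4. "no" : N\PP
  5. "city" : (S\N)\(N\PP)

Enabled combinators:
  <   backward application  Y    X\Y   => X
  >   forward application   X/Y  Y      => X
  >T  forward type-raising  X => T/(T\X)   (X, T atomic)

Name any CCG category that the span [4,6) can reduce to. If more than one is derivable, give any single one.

[0,6] S   <
  [0,4] N   <
    [0,2] N\NP   >
      [0,1] "in" : (N\NP)/(NP/S)
      [1,2] "chased" : NP/S
    [2,4] N\(N\NP)   <
      [2,3] "heard" : N
      [3,4] "clearly" : (N\(N\NP))\N
  [4,6] S\N   <
    [4,5] "no" : N\PP
    [5,6] "city" : (S\N)\(N\PP)

S\N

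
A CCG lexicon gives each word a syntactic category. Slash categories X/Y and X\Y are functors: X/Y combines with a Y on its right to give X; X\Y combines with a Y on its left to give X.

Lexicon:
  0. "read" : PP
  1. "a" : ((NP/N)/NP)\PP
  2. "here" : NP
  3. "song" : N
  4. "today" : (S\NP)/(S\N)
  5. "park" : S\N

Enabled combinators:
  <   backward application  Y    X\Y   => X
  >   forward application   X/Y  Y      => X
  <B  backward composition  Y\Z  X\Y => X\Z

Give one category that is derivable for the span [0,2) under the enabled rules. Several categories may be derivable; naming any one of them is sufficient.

(NP/N)/NP

[0,6] S   <
  [0,4] NP   >
    [0,3] NP/N   >
      [0,2] (NP/N)/NP   <
        [0,1] "read" : PP
        [1,2] "a" : ((NP/N)/NP)\PP
      [2,3] "here" : NP
    [3,4] "song" : N
  [4,6] S\NP   >
    [4,5] "today" : (S\NP)/(S\N)
    [5,6] "park" : S\N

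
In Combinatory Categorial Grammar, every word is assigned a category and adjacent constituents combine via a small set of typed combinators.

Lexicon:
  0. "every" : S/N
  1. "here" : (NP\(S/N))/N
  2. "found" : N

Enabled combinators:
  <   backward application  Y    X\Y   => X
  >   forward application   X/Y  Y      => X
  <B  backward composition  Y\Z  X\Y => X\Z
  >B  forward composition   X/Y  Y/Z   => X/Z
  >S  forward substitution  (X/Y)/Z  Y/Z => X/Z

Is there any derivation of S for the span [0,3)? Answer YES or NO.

NO

S/N (NP\(S/N))/N N
CKY chart[0,3] = {NP}; S ∉ chart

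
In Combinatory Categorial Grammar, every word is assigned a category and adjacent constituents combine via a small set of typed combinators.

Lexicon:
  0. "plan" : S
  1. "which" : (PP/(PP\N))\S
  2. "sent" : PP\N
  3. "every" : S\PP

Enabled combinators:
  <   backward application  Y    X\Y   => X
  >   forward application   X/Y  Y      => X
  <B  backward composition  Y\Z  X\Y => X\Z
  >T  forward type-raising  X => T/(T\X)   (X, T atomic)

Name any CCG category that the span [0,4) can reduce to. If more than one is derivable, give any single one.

[0,4] S   <
  [0,3] PP   >
    [0,2] PP/(PP\N)   <
      [0,1] "plan" : S
      [1,2] "which" : (PP/(PP\N))\S
    [2,3] "sent" : PP\N
  [3,4] "every" : S\PP

S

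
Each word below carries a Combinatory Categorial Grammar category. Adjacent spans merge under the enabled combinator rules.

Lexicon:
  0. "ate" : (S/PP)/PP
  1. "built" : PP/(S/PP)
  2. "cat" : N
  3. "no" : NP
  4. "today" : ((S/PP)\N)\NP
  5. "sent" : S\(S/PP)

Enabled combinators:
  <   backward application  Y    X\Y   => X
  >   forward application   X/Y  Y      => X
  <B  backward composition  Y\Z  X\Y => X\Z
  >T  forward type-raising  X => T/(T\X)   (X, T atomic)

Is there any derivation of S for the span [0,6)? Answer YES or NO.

YES

[0,6] S   <
  [0,5] S/PP   >
    [0,1] "ate" : (S/PP)/PP
    [1,5] PP   >
      [1,2] "built" : PP/(S/PP)
      [2,5] S/PP   <
        [2,3] "cat" : N
        [3,5] (S/PP)\N   <
          [3,4] "no" : NP
          [4,5] "today" : ((S/PP)\N)\NP
  [5,6] "sent" : S\(S/PP)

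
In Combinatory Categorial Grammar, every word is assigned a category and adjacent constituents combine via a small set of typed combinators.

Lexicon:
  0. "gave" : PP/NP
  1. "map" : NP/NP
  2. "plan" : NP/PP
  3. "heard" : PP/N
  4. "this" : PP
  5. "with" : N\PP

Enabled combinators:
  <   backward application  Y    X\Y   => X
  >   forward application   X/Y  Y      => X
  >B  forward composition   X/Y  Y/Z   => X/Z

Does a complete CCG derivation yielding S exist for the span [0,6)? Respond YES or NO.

NO

PP/NP NP/NP NP/PP PP/N PP N\PP
CKY chart[0,6] = {PP}; S ∉ chart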